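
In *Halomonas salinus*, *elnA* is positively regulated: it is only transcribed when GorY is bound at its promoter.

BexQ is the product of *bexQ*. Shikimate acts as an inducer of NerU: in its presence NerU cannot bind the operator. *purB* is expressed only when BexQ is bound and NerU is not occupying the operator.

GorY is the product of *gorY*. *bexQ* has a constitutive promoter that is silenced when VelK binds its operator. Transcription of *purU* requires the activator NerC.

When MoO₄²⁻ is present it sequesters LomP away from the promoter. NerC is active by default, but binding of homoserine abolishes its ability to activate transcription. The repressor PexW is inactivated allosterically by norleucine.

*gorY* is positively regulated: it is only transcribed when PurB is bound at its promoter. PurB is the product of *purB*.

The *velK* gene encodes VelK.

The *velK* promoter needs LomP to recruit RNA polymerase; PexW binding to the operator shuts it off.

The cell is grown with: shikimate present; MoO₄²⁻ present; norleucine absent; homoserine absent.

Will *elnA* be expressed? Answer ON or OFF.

Norleucine is absent, so PexW is active.
MoO₄²⁻ is present, so LomP is inactive.
With repressor PexW bound, *velK* is not transcribed.
So VelK is not produced.
With no repressor bound, *bexQ* is transcribed.
So BexQ is produced and active.
Shikimate is present, so NerU is inactive.
No repressor is bound and BexQ is active, so *purB* is transcribed.
So PurB is produced and active.
No repressor is bound and PurB is active, so *gorY* is transcribed.
So GorY is produced and active.
No repressor is bound and GorY is active, so *elnA* is transcribed.

ON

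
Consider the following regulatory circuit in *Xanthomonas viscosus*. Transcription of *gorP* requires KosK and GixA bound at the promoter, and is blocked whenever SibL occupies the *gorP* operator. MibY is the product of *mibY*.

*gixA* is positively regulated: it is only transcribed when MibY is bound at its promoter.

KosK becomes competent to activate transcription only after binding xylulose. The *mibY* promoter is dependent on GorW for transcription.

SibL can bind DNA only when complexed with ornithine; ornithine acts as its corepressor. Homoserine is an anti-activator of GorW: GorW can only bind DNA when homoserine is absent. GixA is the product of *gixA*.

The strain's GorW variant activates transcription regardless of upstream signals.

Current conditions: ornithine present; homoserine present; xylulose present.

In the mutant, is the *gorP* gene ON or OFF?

Ornithine is present, so SibL is active.
Xylulose is present, so KosK is active.
GorW is constitutively active in this strain.
No repressor is bound and GorW is active, so *mibY* is transcribed.
So MibY is produced and active.
No repressor is bound and MibY is active, so *gixA* is transcribed.
So GixA is produced and active.
With repressor SibL bound, *gorP* is not transcribed.

OFF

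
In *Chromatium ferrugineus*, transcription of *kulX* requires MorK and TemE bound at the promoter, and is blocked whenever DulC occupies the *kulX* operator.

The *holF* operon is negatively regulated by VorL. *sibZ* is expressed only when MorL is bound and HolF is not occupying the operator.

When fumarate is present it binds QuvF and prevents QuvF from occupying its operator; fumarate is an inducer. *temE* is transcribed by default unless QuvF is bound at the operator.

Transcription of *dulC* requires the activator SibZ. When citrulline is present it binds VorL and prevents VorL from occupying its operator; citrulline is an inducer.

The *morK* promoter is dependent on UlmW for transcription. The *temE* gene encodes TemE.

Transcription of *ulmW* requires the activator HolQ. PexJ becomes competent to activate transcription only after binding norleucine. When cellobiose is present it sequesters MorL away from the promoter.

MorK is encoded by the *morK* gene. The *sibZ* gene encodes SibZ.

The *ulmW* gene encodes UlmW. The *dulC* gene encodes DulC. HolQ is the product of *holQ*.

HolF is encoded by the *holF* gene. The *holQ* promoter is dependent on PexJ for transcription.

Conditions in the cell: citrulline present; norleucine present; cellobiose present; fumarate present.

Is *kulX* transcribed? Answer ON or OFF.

Norleucine is present, so PexJ is active.
No repressor is bound and PexJ is active, so *holQ* is transcribed.
So HolQ is produced and active.
No repressor is bound and HolQ is active, so *ulmW* is transcribed.
So UlmW is produced and active.
No repressor is bound and UlmW is active, so *morK* is transcribed.
So MorK is produced and active.
Fumarate is present, so QuvF is inactive.
With no repressor bound, *temE* is transcribed.
So TemE is produced and active.
Citrulline is present, so VorL is inactive.
With no repressor bound, *holF* is transcribed.
So HolF is produced and active.
Cellobiose is present, so MorL is inactive.
With repressor HolF bound, *sibZ* is not transcribed.
So SibZ is not produced.
Required activator SibZ is absent, so *dulC* is not transcribed.
So DulC is not produced.
No repressor is bound and MorK and TemE are active, so *kulX* is transcribed.

ON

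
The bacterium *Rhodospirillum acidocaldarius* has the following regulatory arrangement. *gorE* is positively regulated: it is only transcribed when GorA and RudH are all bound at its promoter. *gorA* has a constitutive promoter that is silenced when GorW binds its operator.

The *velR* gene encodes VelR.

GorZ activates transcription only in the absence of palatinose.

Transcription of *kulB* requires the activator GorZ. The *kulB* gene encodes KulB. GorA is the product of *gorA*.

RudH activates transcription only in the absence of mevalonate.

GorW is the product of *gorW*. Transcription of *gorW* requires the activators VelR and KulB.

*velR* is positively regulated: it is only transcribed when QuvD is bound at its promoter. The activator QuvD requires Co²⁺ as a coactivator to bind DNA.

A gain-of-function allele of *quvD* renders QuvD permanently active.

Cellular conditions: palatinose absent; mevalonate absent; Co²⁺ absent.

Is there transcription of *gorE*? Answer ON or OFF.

QuvD is constitutively active in this strain.
No repressor is bound and QuvD is active, so *velR* is transcribed.
So VelR is produced and active.
Palatinose is absent, so GorZ is active.
No repressor is bound and GorZ is active, so *kulB* is transcribed.
So KulB is produced and active.
No repressor is bound and VelR and KulB are active, so *gorW* is transcribed.
So GorW is produced and active.
With repressor GorW bound, *gorA* is not transcribed.
So GorA is not produced.
Mevalonate is absent, so RudH is active.
Required activator GorA is absent, so *gorE* is not transcribed.

OFF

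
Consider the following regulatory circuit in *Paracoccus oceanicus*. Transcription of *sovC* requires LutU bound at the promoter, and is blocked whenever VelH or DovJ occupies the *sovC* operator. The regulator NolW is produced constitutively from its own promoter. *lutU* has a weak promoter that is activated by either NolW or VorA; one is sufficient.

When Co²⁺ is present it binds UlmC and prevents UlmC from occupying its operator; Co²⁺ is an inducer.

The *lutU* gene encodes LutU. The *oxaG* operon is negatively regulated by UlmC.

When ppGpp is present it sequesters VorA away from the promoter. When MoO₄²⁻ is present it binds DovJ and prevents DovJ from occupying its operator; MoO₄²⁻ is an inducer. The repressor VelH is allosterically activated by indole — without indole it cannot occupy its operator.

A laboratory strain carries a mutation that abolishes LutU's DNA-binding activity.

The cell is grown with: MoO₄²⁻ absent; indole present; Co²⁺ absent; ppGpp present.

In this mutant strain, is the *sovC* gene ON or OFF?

Indole is present, so VelH is active.
LutU is non-functional in this strain, so it has no effect.
MoO₄²⁻ is absent, so DovJ is active.
With repressor VelH bound, *sovC* is not transcribed.

OFF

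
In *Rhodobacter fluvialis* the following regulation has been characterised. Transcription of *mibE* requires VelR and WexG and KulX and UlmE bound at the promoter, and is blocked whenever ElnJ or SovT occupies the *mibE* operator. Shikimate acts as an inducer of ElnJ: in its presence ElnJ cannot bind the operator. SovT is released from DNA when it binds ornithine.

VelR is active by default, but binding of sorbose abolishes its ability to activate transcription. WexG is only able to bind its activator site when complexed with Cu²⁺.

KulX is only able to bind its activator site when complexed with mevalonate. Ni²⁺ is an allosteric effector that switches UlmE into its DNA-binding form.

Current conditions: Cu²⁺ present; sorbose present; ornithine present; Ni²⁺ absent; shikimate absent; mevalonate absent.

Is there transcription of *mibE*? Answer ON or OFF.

OFF

Shikimate is absent, so ElnJ is active.
Sorbose is present, so VelR is inactive.
Cu²⁺ is present, so WexG is active.
Mevalonate is absent, so KulX is inactive.
Ornithine is present, so SovT is inactive.
Ni²⁺ is absent, so UlmE is inactive.
With repressor ElnJ bound, *mibE* is not transcribed.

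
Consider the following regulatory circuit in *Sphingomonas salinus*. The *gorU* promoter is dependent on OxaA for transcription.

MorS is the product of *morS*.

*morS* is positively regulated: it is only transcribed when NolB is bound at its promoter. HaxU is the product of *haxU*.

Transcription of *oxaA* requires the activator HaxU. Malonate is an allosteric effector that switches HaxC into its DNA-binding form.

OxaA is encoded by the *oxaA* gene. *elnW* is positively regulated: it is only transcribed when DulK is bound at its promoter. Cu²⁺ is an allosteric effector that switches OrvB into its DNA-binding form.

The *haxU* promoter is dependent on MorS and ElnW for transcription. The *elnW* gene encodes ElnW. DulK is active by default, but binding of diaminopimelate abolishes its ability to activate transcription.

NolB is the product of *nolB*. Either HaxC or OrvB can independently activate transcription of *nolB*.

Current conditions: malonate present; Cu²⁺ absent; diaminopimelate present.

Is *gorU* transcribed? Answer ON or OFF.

Malonate is present, so HaxC is active.
Cu²⁺ is absent, so OrvB is inactive.
Activator HaxC is present, so *nolB* is transcribed.
So NolB is produced and active.
No repressor is bound and NolB is active, so *morS* is transcribed.
So MorS is produced and active.
Diaminopimelate is present, so DulK is inactive.
Required activator DulK is absent, so *elnW* is not transcribed.
So ElnW is not produced.
Required activator ElnW is absent, so *haxU* is not transcribed.
So HaxU is not produced.
Required activator HaxU is absent, so *oxaA* is not transcribed.
So OxaA is not produced.
Required activator OxaA is absent, so *gorU* is not transcribed.

OFF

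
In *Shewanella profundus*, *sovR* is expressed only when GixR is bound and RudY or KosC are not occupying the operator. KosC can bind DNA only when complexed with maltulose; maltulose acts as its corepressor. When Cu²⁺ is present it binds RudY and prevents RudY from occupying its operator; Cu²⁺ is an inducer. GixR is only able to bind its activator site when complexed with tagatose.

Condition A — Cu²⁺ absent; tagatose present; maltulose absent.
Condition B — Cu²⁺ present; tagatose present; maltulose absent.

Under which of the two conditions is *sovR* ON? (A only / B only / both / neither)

B only

Condition A:
Cu²⁺ is absent, so RudY is active.
Tagatose is present, so GixR is active.
Maltulose is absent, so KosC is inactive.
With repressor RudY bound, *sovR* is not transcribed.
→ *sovR* is OFF in A.
Condition B:
Cu²⁺ is present, so RudY is inactive.
Tagatose is present, so GixR is active.
Maltulose is absent, so KosC is inactive.
No repressor is bound and GixR is active, so *sovR* is transcribed.
→ *sovR* is ON in B.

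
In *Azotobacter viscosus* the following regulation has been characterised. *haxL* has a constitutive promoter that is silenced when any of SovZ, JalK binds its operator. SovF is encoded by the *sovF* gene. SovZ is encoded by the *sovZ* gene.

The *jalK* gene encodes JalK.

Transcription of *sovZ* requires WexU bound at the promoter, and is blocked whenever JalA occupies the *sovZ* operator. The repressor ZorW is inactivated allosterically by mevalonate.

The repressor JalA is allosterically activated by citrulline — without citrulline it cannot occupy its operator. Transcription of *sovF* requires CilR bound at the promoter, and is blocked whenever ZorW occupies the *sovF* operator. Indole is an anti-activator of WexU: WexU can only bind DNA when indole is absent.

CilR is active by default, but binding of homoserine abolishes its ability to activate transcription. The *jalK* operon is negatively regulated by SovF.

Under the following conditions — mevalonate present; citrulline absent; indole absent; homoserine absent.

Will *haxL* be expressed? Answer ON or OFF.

Indole is absent, so WexU is active.
Citrulline is absent, so JalA is inactive.
No repressor is bound and WexU is active, so *sovZ* is transcribed.
So SovZ is produced and active.
Homoserine is absent, so CilR is active.
Mevalonate is present, so ZorW is inactive.
No repressor is bound and CilR is active, so *sovF* is transcribed.
So SovF is produced and active.
With repressor SovF bound, *jalK* is not transcribed.
So JalK is not produced.
With repressor SovZ bound, *haxL* is not transcribed.

OFF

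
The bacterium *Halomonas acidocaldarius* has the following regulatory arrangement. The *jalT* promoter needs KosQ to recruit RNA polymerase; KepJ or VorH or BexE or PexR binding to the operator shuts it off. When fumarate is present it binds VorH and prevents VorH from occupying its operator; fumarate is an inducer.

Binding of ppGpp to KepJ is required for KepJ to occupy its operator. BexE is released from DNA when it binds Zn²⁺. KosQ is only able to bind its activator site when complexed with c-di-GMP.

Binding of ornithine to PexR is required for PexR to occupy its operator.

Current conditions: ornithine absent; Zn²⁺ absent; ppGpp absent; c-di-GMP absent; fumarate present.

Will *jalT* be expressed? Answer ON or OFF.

ppGpp is absent, so KepJ is inactive.
c-di-GMP is absent, so KosQ is inactive.
Fumarate is present, so VorH is inactive.
Zn²⁺ is absent, so BexE is active.
Ornithine is absent, so PexR is inactive.
With repressor BexE bound, *jalT* is not transcribed.

OFF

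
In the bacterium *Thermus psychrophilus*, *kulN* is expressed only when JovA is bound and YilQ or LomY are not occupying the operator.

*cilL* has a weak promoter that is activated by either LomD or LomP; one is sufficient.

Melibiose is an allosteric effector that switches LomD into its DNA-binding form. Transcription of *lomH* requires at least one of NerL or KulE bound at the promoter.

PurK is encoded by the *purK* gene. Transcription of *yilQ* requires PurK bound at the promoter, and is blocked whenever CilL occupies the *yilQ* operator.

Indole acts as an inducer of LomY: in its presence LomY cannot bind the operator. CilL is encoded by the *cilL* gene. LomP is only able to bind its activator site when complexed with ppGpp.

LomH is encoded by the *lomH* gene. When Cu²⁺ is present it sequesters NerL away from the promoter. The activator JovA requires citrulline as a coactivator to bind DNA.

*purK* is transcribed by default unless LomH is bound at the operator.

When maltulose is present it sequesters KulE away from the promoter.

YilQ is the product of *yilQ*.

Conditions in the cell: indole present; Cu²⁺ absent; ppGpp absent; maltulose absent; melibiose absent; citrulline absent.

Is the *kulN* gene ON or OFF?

Citrulline is absent, so JovA is inactive.
Melibiose is absent, so LomD is inactive.
ppGpp is absent, so LomP is inactive.
No activator is available at the *cilL* promoter, so *cilL* is not transcribed.
So CilL is not produced.
Cu²⁺ is absent, so NerL is active.
Maltulose is absent, so KulE is active.
Activator NerL is present, so *lomH* is transcribed.
So LomH is produced and active.
With repressor LomH bound, *purK* is not transcribed.
So PurK is not produced.
Required activator PurK is absent, so *yilQ* is not transcribed.
So YilQ is not produced.
Indole is present, so LomY is inactive.
Required activator JovA is absent, so *kulN* is not transcribed.

OFF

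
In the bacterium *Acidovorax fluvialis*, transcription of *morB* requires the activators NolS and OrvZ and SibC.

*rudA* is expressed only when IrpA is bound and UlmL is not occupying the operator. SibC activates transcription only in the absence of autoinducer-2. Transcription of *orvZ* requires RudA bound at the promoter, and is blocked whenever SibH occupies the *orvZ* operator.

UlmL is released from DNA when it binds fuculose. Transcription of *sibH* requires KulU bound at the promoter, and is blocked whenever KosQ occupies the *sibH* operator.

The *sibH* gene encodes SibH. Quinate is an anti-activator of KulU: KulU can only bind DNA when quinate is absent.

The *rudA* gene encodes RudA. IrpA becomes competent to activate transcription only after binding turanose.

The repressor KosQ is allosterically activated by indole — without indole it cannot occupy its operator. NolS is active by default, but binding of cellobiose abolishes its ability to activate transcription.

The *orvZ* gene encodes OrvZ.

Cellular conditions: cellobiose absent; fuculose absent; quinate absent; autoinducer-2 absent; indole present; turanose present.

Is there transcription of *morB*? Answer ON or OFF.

Cellobiose is absent, so NolS is active.
Quinate is absent, so KulU is active.
Indole is present, so KosQ is active.
With repressor KosQ bound, *sibH* is not transcribed.
So SibH is not produced.
Turanose is present, so IrpA is active.
Fuculose is absent, so UlmL is active.
With repressor UlmL bound, *rudA* is not transcribed.
So RudA is not produced.
Required activator RudA is absent, so *orvZ* is not transcribed.
So OrvZ is not produced.
Autoinducer-2 is absent, so SibC is active.
Required activator OrvZ is absent, so *morB* is not transcribed.

OFF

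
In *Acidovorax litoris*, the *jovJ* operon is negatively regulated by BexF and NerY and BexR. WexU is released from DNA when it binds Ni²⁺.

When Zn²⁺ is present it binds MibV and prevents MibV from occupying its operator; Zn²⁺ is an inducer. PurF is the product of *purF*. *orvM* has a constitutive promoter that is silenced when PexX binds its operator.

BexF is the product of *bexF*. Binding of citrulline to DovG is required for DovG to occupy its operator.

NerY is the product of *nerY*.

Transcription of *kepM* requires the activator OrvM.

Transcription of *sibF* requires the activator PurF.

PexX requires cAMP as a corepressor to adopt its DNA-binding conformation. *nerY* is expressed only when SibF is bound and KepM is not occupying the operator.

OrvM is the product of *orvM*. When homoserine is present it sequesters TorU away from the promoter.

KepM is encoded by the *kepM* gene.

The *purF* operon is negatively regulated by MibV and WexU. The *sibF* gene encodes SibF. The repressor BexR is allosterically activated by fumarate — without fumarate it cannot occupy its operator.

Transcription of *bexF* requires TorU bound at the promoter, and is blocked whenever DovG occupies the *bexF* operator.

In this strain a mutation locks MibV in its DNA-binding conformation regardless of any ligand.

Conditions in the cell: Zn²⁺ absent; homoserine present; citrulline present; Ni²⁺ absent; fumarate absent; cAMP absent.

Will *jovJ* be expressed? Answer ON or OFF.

Citrulline is present, so DovG is active.
Homoserine is present, so TorU is inactive.
With repressor DovG bound, *bexF* is not transcribed.
So BexF is not produced.
MibV is constitutively active in this strain.
Ni²⁺ is absent, so WexU is active.
With repressor MibV bound, *purF* is not transcribed.
So PurF is not produced.
Required activator PurF is absent, so *sibF* is not transcribed.
So SibF is not produced.
cAMP is absent, so PexX is inactive.
With no repressor bound, *orvM* is transcribed.
So OrvM is produced and active.
No repressor is bound and OrvM is active, so *kepM* is transcribed.
So KepM is produced and active.
With repressor KepM bound, *nerY* is not transcribed.
So NerY is not produced.
Fumarate is absent, so BexR is inactive.
With no repressor bound, *jovJ* is transcribed.

ON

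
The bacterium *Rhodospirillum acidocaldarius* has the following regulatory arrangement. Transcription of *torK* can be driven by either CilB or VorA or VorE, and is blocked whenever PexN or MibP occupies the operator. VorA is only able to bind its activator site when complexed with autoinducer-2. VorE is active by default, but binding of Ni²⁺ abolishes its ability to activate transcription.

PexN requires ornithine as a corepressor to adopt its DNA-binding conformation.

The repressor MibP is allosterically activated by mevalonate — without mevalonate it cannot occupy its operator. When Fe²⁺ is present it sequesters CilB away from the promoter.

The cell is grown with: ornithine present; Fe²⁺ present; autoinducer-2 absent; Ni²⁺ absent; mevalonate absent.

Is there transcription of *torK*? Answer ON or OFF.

OFF

Fe²⁺ is present, so CilB is inactive.
Autoinducer-2 is absent, so VorA is inactive.
Ornithine is present, so PexN is active.
Mevalonate is absent, so MibP is inactive.
Ni²⁺ is absent, so VorE is active.
With repressor PexN bound, *torK* is not transcribed.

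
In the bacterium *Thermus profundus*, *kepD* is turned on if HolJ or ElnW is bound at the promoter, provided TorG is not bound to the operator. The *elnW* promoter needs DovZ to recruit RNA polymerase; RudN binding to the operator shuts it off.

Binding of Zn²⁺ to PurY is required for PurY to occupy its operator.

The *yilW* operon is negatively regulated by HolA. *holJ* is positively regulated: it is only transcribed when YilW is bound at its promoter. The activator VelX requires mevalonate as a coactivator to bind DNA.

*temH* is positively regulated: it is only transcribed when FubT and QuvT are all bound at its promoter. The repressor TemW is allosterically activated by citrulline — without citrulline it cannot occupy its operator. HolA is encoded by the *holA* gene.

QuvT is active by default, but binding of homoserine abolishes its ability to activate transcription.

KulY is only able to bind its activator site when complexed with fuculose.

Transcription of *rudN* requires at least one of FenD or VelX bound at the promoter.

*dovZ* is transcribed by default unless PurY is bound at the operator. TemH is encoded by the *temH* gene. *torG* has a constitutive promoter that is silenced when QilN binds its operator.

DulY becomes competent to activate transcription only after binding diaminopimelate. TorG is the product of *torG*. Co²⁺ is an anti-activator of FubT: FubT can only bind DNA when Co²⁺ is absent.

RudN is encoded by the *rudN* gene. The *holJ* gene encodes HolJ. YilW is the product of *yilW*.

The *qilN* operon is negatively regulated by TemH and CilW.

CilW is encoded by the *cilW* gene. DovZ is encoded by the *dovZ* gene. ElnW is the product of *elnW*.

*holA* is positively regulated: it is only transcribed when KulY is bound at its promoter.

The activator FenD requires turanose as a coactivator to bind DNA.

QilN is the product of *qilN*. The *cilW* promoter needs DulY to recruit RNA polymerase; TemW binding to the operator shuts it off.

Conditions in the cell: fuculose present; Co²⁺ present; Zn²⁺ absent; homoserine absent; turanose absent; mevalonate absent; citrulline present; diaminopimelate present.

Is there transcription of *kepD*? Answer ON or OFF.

Fuculose is present, so KulY is active.
No repressor is bound and KulY is active, so *holA* is transcribed.
So HolA is produced and active.
With repressor HolA bound, *yilW* is not transcribed.
So YilW is not produced.
Required activator YilW is absent, so *holJ* is not transcribed.
So HolJ is not produced.
Turanose is absent, so FenD is inactive.
Mevalonate is absent, so VelX is inactive.
No activator is available at the *rudN* promoter, so *rudN* is not transcribed.
So RudN is not produced.
Zn²⁺ is absent, so PurY is inactive.
With no repressor bound, *dovZ* is transcribed.
So DovZ is produced and active.
No repressor is bound and DovZ is active, so *elnW* is transcribed.
So ElnW is produced and active.
Co²⁺ is present, so FubT is inactive.
Homoserine is absent, so QuvT is active.
Required activator FubT is absent, so *temH* is not transcribed.
So TemH is not produced.
Diaminopimelate is present, so DulY is active.
Citrulline is present, so TemW is active.
With repressor TemW bound, *cilW* is not transcribed.
So CilW is not produced.
With no repressor bound, *qilN* is transcribed.
So QilN is produced and active.
With repressor QilN bound, *torG* is not transcribed.
So TorG is not produced.
Activator ElnW is present, so *kepD* is transcribed.

ON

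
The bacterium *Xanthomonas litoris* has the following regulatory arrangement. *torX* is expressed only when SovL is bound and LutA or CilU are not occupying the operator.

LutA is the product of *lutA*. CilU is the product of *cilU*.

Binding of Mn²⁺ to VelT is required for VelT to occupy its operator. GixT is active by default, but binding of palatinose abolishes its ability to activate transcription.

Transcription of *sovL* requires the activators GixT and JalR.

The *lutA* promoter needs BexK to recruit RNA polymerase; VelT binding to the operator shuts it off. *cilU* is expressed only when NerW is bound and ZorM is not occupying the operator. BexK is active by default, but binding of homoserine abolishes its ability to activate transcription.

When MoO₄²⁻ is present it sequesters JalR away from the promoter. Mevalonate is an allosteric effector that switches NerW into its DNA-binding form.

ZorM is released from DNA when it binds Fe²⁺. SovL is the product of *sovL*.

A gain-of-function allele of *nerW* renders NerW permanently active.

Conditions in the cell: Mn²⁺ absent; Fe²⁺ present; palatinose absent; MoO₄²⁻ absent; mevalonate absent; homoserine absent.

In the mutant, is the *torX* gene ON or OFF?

Mn²⁺ is absent, so VelT is inactive.
Homoserine is absent, so BexK is active.
No repressor is bound and BexK is active, so *lutA* is transcribed.
So LutA is produced and active.
Palatinose is absent, so GixT is active.
MoO₄²⁻ is absent, so JalR is active.
No repressor is bound and GixT and JalR are active, so *sovL* is transcribed.
So SovL is produced and active.
NerW is constitutively active in this strain.
Fe²⁺ is present, so ZorM is inactive.
No repressor is bound and NerW is active, so *cilU* is transcribed.
So CilU is produced and active.
With repressor LutA bound, *torX* is not transcribed.

OFF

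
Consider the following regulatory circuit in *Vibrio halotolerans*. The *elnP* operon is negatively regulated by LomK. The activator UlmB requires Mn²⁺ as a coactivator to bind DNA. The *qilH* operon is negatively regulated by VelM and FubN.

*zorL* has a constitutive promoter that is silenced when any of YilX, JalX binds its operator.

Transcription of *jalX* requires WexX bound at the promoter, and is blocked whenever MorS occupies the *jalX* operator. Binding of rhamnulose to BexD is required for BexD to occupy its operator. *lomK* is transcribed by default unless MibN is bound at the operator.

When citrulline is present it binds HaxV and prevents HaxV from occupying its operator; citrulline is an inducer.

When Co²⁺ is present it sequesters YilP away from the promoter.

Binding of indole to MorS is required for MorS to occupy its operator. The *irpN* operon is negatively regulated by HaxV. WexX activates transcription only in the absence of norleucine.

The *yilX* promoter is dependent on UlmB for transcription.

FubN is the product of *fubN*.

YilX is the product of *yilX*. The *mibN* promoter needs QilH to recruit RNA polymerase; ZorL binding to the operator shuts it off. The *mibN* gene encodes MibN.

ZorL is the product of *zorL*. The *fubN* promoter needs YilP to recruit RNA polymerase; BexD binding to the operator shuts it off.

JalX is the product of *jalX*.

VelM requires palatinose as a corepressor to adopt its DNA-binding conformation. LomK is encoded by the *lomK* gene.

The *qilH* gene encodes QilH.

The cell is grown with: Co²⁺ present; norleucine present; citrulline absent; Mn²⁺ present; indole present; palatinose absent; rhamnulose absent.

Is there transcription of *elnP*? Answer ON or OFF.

ON

Mn²⁺ is present, so UlmB is active.
No repressor is bound and UlmB is active, so *yilX* is transcribed.
So YilX is produced and active.
Indole is present, so MorS is active.
Norleucine is present, so WexX is inactive.
With repressor MorS bound, *jalX* is not transcribed.
So JalX is not produced.
With repressor YilX bound, *zorL* is not transcribed.
So ZorL is not produced.
Palatinose is absent, so VelM is inactive.
Co²⁺ is present, so YilP is inactive.
Rhamnulose is absent, so BexD is inactive.
Required activator YilP is absent, so *fubN* is not transcribed.
So FubN is not produced.
With no repressor bound, *qilH* is transcribed.
So QilH is produced and active.
No repressor is bound and QilH is active, so *mibN* is transcribed.
So MibN is produced and active.
With repressor MibN bound, *lomK* is not transcribed.
So LomK is not produced.
With no repressor bound, *elnP* is transcribed.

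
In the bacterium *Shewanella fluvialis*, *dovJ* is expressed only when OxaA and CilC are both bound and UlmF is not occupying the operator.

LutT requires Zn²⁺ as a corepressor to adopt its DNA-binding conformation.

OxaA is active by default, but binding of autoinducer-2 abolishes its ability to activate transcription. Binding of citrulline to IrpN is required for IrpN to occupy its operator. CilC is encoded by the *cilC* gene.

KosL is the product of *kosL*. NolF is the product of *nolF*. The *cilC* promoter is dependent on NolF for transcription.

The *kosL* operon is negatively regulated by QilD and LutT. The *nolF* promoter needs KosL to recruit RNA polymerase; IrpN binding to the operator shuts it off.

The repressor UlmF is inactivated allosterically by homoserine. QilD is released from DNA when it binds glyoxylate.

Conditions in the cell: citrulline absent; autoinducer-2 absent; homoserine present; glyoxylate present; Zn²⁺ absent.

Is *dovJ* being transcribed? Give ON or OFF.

Autoinducer-2 is absent, so OxaA is active.
Homoserine is present, so UlmF is inactive.
Citrulline is absent, so IrpN is inactive.
Glyoxylate is present, so QilD is inactive.
Zn²⁺ is absent, so LutT is inactive.
With no repressor bound, *kosL* is transcribed.
So KosL is produced and active.
No repressor is bound and KosL is active, so *nolF* is transcribed.
So NolF is produced and active.
No repressor is bound and NolF is active, so *cilC* is transcribed.
So CilC is produced and active.
No repressor is bound and OxaA and CilC are active, so *dovJ* is transcribed.

ON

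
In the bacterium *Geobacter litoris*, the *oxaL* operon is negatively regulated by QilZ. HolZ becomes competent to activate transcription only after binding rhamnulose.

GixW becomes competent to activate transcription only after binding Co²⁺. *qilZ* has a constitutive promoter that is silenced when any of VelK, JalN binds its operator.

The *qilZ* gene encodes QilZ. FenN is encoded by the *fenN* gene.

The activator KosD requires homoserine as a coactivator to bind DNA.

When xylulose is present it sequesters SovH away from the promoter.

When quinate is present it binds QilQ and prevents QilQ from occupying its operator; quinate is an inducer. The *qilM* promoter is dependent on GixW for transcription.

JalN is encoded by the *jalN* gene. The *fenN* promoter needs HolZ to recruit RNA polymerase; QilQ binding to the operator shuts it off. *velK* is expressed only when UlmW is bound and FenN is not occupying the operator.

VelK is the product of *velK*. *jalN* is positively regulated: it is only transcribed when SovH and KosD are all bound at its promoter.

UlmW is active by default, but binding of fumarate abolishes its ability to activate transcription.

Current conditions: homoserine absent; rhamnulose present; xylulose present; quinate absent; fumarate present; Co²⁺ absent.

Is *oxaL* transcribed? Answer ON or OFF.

OFF

Rhamnulose is present, so HolZ is active.
Quinate is absent, so QilQ is active.
With repressor QilQ bound, *fenN* is not transcribed.
So FenN is not produced.
Fumarate is present, so UlmW is inactive.
Required activator UlmW is absent, so *velK* is not transcribed.
So VelK is not produced.
Xylulose is present, so SovH is inactive.
Homoserine is absent, so KosD is inactive.
Required activator SovH is absent, so *jalN* is not transcribed.
So JalN is not produced.
With no repressor bound, *qilZ* is transcribed.
So QilZ is produced and active.
With repressor QilZ bound, *oxaL* is not transcribed.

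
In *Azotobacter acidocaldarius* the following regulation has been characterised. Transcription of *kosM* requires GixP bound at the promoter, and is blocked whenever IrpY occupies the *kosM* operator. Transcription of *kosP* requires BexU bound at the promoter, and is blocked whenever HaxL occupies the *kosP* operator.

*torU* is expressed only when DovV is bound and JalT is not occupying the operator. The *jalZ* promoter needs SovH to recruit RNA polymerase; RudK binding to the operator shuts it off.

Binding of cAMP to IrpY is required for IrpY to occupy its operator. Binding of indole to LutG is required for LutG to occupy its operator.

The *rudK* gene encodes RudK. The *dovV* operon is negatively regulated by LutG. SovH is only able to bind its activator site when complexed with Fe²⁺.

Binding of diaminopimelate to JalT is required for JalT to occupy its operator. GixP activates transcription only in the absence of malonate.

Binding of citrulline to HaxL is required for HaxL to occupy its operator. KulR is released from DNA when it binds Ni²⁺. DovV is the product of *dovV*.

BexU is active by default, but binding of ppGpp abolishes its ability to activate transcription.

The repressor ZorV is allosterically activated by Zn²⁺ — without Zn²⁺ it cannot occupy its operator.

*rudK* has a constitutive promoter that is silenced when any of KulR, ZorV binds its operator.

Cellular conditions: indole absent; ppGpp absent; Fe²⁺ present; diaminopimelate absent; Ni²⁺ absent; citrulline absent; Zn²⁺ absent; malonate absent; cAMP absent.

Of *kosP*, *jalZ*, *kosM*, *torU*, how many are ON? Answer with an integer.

ppGpp is absent, so BexU is active.
Citrulline is absent, so HaxL is inactive.
No repressor is bound and BexU is active, so *kosP* is transcribed.
→ *kosP* is ON.
Fe²⁺ is present, so SovH is active.
Ni²⁺ is absent, so KulR is active.
Zn²⁺ is absent, so ZorV is inactive.
With repressor KulR bound, *rudK* is not transcribed.
So RudK is not produced.
No repressor is bound and SovH is active, so *jalZ* is transcribed.
→ *jalZ* is ON.
Malonate is absent, so GixP is active.
cAMP is absent, so IrpY is inactive.
No repressor is bound and GixP is active, so *kosM* is transcribed.
→ *kosM* is ON.
Indole is absent, so LutG is inactive.
With no repressor bound, *dovV* is transcribed.
So DovV is produced and active.
Diaminopimelate is absent, so JalT is inactive.
No repressor is bound and DovV is active, so *torU* is transcribed.
→ *torU* is ON.
4 of the 4 genes are transcribed.

4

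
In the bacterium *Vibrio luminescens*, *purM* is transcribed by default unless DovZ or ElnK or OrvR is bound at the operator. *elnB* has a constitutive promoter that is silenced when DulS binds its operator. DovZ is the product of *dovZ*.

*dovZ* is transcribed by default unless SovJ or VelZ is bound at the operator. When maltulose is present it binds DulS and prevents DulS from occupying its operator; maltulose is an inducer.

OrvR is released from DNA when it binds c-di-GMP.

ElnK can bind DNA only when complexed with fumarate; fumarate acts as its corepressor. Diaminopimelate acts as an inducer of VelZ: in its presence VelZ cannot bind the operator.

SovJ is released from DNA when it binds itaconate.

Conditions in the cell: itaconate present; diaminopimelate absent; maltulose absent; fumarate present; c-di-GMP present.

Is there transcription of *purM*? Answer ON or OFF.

Itaconate is present, so SovJ is inactive.
Diaminopimelate is absent, so VelZ is active.
With repressor VelZ bound, *dovZ* is not transcribed.
So DovZ is not produced.
Fumarate is present, so ElnK is active.
c-di-GMP is present, so OrvR is inactive.
With repressor ElnK bound, *purM* is not transcribed.

OFF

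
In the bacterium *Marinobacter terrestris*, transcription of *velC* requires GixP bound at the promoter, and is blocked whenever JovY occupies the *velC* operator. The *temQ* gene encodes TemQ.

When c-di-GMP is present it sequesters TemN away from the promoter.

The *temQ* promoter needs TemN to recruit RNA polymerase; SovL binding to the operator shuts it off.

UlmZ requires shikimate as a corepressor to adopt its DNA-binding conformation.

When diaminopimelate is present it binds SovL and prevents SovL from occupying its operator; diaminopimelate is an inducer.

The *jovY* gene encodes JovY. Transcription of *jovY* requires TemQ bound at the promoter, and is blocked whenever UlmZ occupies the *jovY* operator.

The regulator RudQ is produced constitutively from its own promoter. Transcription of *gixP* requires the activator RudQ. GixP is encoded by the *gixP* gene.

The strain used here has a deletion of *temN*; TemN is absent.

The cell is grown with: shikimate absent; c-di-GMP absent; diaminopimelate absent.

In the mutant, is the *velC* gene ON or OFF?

RudQ is produced constitutively and is active.
No repressor is bound and RudQ is active, so *gixP* is transcribed.
So GixP is produced and active.
TemN is non-functional in this strain, so it has no effect.
Diaminopimelate is absent, so SovL is active.
With repressor SovL bound, *temQ* is not transcribed.
So TemQ is not produced.
Shikimate is absent, so UlmZ is inactive.
Required activator TemQ is absent, so *jovY* is not transcribed.
So JovY is not produced.
No repressor is bound and GixP is active, so *velC* is transcribed.

ON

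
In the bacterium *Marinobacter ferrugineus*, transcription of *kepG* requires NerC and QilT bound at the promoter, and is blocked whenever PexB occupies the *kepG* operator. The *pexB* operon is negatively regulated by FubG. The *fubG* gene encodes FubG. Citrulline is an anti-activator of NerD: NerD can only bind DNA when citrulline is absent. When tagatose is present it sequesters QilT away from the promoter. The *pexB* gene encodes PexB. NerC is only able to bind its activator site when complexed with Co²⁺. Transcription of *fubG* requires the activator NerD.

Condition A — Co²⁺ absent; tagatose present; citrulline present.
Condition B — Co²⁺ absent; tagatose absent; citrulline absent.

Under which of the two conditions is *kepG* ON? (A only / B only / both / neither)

Condition A:
Co²⁺ is absent, so NerC is inactive.
Tagatose is present, so QilT is inactive.
Citrulline is present, so NerD is inactive.
Required activator NerD is absent, so *fubG* is not transcribed.
So FubG is not produced.
With no repressor bound, *pexB* is transcribed.
So PexB is produced and active.
With repressor PexB bound, *kepG* is not transcribed.
→ *kepG* is OFF in A.
Condition B:
Co²⁺ is absent, so NerC is inactive.
Tagatose is absent, so QilT is active.
Citrulline is absent, so NerD is active.
No repressor is bound and NerD is active, so *fubG* is transcribed.
So FubG is produced and active.
With repressor FubG bound, *pexB* is not transcribed.
So PexB is not produced.
Required activator NerC is absent, so *kepG* is not transcribed.
→ *kepG* is OFF in B.

neither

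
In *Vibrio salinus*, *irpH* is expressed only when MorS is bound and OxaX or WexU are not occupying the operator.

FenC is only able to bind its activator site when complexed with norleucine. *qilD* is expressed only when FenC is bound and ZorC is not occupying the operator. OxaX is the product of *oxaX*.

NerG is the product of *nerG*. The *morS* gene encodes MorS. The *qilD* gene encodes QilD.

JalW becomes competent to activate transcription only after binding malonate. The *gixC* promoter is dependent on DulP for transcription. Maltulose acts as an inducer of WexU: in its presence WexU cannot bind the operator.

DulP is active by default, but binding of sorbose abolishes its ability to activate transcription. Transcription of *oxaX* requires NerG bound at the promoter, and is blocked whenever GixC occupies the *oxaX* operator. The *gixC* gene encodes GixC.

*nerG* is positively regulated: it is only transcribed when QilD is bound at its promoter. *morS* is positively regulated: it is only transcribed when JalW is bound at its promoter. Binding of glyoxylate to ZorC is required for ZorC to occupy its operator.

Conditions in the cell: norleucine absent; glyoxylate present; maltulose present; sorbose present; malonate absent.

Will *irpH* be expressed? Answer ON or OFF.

OFF

Norleucine is absent, so FenC is inactive.
Glyoxylate is present, so ZorC is active.
With repressor ZorC bound, *qilD* is not transcribed.
So QilD is not produced.
Required activator QilD is absent, so *nerG* is not transcribed.
So NerG is not produced.
Sorbose is present, so DulP is inactive.
Required activator DulP is absent, so *gixC* is not transcribed.
So GixC is not produced.
Required activator NerG is absent, so *oxaX* is not transcribed.
So OxaX is not produced.
Malonate is absent, so JalW is inactive.
Required activator JalW is absent, so *morS* is not transcribed.
So MorS is not produced.
Maltulose is present, so WexU is inactive.
Required activator MorS is absent, so *irpH* is not transcribed.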